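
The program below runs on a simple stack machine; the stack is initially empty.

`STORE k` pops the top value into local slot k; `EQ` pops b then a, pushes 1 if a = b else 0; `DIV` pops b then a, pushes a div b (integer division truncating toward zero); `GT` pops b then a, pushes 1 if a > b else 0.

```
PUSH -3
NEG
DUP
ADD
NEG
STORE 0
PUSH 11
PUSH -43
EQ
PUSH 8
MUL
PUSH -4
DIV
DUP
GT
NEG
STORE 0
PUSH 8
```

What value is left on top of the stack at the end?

8

PUSH -3  : -3
NEG      : 3
DUP      : 3 3
ADD      : 6
NEG      : -6
STORE 0  : (empty)
PUSH 11  : 11
PUSH -43 : 11 -43
EQ       : 0
PUSH 8   : 0 8
MUL      : 0
PUSH -4  : 0 -4
DIV      : 0
DUP      : 0 0
GT       : 0
NEG      : 0
STORE 0  : (empty)
PUSH 8   : 8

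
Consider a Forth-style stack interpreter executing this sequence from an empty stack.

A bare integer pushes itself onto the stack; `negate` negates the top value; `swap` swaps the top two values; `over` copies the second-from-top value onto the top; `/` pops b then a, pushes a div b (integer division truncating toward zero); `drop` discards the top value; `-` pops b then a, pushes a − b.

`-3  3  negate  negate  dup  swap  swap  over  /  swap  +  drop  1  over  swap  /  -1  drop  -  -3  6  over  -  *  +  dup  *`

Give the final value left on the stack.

-3     → [-3]
3      → [-3, 3]
negate → [-3, -3]
negate → [-3, 3]
dup    → [-3, 3, 3]
swap   → [-3, 3, 3]
swap   → [-3, 3, 3]
over   → [-3, 3, 3, 3]
/      → [-3, 3, 1]
swap   → [-3, 1, 3]
+      → [-3, 4]
drop   → [-3]
1      → [-3, 1]
over   → [-3, 1, -3]
swap   → [-3, -3, 1]
/      → [-3, -3]
-1     → [-3, -3, -1]
drop   → [-3, -3]
-      → [0]
-3     → [0, -3]
6      → [0, -3, 6]
over   → [0, -3, 6, -3]
-      → [0, -3, 9]
*      → [0, -27]
+      → [-27]
dup    → [-27, -27]
*      → [729]

729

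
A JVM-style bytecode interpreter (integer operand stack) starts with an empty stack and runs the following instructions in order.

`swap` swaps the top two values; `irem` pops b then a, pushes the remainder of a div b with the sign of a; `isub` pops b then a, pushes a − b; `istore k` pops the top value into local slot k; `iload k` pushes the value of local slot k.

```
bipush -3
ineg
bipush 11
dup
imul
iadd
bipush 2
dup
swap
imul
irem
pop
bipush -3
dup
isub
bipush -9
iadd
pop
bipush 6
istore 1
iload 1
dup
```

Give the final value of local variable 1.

bipush -3  [-3]
ineg       [3]
bipush 11  [3, 11]
dup        [3, 11, 11]
imul       [3, 121]
iadd       [124]
bipush 2   [124, 2]
dup        [124, 2, 2]
swap       [124, 2, 2]
imul       [124, 4]
irem       [0]
pop        []
bipush -3  [-3]
dup        [-3, -3]
isub       [0]
bipush -9  [0, -9]
iadd       [-9]
pop        []
bipush 6   [6]
istore 1   []
iload 1    [6]
dup        [6, 6]

6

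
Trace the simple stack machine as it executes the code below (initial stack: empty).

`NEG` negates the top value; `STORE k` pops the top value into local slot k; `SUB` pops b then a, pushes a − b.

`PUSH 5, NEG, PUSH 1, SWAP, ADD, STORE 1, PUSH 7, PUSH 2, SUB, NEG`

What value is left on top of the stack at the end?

PUSH 5  -> 5
NEG     -> -5
PUSH 1  -> -5 1
SWAP    -> 1 -5
ADD     -> -4
STORE 1 -> (empty)
PUSH 7  -> 7
PUSH 2  -> 7 2
SUB     -> 5
NEG     -> -5

-5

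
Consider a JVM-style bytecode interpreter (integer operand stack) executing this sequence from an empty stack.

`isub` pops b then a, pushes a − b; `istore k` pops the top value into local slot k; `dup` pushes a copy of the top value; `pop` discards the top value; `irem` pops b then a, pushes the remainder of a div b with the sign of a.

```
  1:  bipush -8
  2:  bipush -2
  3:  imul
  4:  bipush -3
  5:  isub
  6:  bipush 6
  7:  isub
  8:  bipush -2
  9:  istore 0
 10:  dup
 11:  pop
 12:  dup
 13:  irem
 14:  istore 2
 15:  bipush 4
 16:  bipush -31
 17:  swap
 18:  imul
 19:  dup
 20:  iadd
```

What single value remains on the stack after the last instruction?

-248

bipush -8   [-8]
bipush -2   [-8, -2]
imul        [16]
bipush -3   [16, -3]
isub        [19]
bipush 6    [19, 6]
isub        [13]
bipush -2   [13, -2]
istore 0    [13]
dup         [13, 13]
pop         [13]
dup         [13, 13]
irem        [0]
istore 2    []
bipush 4    [4]
bipush -31  [4, -31]
swap        [-31, 4]
imul        [-124]
dup         [-124, -124]
iadd        [-248]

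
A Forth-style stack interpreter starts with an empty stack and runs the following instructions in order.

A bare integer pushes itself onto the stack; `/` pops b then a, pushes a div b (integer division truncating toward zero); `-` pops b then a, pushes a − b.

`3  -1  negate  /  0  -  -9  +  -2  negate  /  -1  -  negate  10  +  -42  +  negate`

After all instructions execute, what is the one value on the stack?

30

3      → [3]
-1     → [3, -1]
negate → [3, 1]
/      → [3]
0      → [3, 0]
-      → [3]
-9     → [3, -9]
+      → [-6]
-2     → [-6, -2]
negate → [-6, 2]
/      → [-3]
-1     → [-3, -1]
-      → [-2]
negate → [2]
10     → [2, 10]
+      → [12]
-42    → [12, -42]
+      → [-30]
negate → [30]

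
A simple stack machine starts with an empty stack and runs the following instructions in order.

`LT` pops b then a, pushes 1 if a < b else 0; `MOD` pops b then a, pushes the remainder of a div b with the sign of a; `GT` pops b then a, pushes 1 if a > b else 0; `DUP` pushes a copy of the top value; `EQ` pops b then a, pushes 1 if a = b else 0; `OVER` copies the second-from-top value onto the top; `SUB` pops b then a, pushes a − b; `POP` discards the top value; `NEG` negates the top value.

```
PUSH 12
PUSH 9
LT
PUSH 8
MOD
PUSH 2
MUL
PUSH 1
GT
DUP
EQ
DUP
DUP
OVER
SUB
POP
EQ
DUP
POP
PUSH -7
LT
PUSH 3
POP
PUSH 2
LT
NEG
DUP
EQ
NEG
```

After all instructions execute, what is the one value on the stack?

-1

PUSH 12 -> 12
PUSH 9  -> 12 9
LT      -> 0
PUSH 8  -> 0 8
MOD     -> 0
PUSH 2  -> 0 2
MUL     -> 0
PUSH 1  -> 0 1
GT      -> 0
DUP     -> 0 0
EQ      -> 1
DUP     -> 1 1
DUP     -> 1 1 1
OVER    -> 1 1 1 1
SUB     -> 1 1 0
POP     -> 1 1
EQ      -> 1
DUP     -> 1 1
POP     -> 1
PUSH -7 -> 1 -7
LT      -> 0
PUSH 3  -> 0 3
POP     -> 0
PUSH 2  -> 0 2
LT      -> 1
NEG     -> -1
DUP     -> -1 -1
EQ      -> 1
NEG     -> -1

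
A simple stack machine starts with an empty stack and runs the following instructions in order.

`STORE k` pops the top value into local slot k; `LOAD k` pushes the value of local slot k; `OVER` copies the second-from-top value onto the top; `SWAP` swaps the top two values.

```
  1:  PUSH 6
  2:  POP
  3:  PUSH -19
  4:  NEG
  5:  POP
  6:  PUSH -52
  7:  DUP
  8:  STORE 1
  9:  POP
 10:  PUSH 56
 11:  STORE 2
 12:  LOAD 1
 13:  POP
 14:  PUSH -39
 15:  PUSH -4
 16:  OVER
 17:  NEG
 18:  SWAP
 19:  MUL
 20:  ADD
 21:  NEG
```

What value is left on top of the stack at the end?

195

PUSH 6    6
POP       (empty)
PUSH -19  -19
NEG       19
POP       (empty)
PUSH -52  -52
DUP       -52 -52
STORE 1   -52
POP       (empty)
PUSH 56   56
STORE 2   (empty)
LOAD 1    -52
POP       (empty)
PUSH -39  -39
PUSH -4   -39 -4
OVER      -39 -4 -39
NEG       -39 -4 39
SWAP      -39 39 -4
MUL       -39 -156
ADD       -195
NEG       195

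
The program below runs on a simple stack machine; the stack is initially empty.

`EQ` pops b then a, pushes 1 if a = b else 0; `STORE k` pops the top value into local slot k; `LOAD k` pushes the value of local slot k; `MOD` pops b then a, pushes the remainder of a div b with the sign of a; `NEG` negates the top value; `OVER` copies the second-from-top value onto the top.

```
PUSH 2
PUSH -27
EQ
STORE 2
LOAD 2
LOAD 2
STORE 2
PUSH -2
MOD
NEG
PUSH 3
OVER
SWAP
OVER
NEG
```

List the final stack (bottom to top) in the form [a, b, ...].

PUSH 2    [2]
PUSH -27  [2, -27]
EQ        [0]
STORE 2   []
LOAD 2    [0]
LOAD 2    [0, 0]
STORE 2   [0]
PUSH -2   [0, -2]
MOD       [0]
NEG       [0]
PUSH 3    [0, 3]
OVER      [0, 3, 0]
SWAP      [0, 0, 3]
OVER      [0, 0, 3, 0]
NEG       [0, 0, 3, 0]

[0, 0, 3, 0]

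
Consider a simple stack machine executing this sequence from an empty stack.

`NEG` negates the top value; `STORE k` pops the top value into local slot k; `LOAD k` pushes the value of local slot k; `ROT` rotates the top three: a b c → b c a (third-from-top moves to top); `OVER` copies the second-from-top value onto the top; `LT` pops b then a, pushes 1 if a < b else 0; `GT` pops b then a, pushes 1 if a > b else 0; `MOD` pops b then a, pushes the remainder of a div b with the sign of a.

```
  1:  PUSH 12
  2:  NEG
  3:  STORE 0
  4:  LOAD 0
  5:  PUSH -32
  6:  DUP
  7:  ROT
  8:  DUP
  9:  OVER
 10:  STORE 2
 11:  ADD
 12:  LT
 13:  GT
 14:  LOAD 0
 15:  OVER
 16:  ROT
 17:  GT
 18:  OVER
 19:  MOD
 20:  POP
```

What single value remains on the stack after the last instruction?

-12

PUSH 12  → 12
NEG      → -12
STORE 0  → (empty)
LOAD 0   → -12
PUSH -32 → -12 -32
DUP      → -12 -32 -32
ROT      → -32 -32 -12
DUP      → -32 -32 -12 -12
OVER     → -32 -32 -12 -12 -12
STORE 2  → -32 -32 -12 -12
ADD      → -32 -32 -24
LT       → -32 1
GT       → 0
LOAD 0   → 0 -12
OVER     → 0 -12 0
ROT      → -12 0 0
GT       → -12 0
OVER     → -12 0 -12
MOD      → -12 0
POP      → -12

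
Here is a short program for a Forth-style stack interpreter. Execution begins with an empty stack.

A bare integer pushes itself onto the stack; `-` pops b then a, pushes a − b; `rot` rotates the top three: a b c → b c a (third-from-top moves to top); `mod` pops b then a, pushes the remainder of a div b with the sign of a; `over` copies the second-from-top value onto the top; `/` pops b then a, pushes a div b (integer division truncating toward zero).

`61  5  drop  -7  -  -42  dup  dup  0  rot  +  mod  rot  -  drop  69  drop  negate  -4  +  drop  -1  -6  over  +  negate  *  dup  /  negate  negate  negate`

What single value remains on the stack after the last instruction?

61     → 61
5      → 61 5
drop   → 61
-7     → 61 -7
-      → 68
-42    → 68 -42
dup    → 68 -42 -42
dup    → 68 -42 -42 -42
0      → 68 -42 -42 -42 0
rot    → 68 -42 -42 0 -42
+      → 68 -42 -42 -42
mod    → 68 -42 0
rot    → -42 0 68
-      → -42 -68
drop   → -42
69     → -42 69
drop   → -42
negate → 42
-4     → 42 -4
+      → 38
drop   → (empty)
-1     → -1
-6     → -1 -6
over   → -1 -6 -1
+      → -1 -7
negate → -1 7
*      → -7
dup    → -7 -7
/      → 1
negate → -1
negate → 1
negate → -1

-1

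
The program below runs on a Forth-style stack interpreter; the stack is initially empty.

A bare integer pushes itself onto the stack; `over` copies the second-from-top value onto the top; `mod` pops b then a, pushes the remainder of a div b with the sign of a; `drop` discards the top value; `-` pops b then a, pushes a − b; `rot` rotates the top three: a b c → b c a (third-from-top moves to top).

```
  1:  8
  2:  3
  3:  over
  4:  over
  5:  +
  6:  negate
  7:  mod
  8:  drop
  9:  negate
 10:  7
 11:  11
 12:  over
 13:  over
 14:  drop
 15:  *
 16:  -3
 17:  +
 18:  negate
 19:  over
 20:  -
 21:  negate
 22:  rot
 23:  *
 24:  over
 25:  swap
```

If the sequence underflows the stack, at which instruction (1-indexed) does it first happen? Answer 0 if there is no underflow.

8      → [8]
3      → [8, 3]
over   → [8, 3, 8]
over   → [8, 3, 8, 3]
+      → [8, 3, 11]
negate → [8, 3, -11]
mod    → [8, 3]
drop   → [8]
negate → [-8]
7      → [-8, 7]
11     → [-8, 7, 11]
over   → [-8, 7, 11, 7]
over   → [-8, 7, 11, 7, 11]
drop   → [-8, 7, 11, 7]
*      → [-8, 7, 77]
-3     → [-8, 7, 77, -3]
+      → [-8, 7, 74]
negate → [-8, 7, -74]
over   → [-8, 7, -74, 7]
-      → [-8, 7, -81]
negate → [-8, 7, 81]
rot    → [7, 81, -8]
*      → [7, -648]
over   → [7, -648, 7]
swap   → [7, 7, -648]

0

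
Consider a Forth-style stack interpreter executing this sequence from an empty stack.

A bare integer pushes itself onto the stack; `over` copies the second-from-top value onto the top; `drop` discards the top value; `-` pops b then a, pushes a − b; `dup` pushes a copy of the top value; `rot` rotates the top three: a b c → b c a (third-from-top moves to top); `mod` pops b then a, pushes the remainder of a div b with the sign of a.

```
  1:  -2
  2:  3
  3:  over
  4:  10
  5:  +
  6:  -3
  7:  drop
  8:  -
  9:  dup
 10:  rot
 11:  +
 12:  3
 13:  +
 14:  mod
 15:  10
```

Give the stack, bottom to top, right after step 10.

-2   → [-2]
3    → [-2, 3]
over → [-2, 3, -2]
10   → [-2, 3, -2, 10]
+    → [-2, 3, 8]
-3   → [-2, 3, 8, -3]
drop → [-2, 3, 8]
-    → [-2, -5]
dup  → [-2, -5, -5]
rot  → [-5, -5, -2]

[-5, -5, -2]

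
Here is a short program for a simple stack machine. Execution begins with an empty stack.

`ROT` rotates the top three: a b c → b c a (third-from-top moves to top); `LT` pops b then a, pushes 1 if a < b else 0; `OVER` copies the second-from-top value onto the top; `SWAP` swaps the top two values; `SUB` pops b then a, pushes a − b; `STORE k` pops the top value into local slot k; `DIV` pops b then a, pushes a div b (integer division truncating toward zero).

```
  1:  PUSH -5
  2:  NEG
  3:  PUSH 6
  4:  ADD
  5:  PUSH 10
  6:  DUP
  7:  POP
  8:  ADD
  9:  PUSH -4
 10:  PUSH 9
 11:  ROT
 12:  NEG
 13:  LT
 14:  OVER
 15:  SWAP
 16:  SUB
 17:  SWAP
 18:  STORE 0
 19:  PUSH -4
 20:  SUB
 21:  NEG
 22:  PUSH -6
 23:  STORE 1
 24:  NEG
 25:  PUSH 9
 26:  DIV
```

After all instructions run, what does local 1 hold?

PUSH -5  [-5]
NEG      [5]
PUSH 6   [5, 6]
ADD      [11]
PUSH 10  [11, 10]
DUP      [11, 10, 10]
POP      [11, 10]
ADD      [21]
PUSH -4  [21, -4]
PUSH 9   [21, -4, 9]
ROT      [-4, 9, 21]
NEG      [-4, 9, -21]
LT       [-4, 0]
OVER     [-4, 0, -4]
SWAP     [-4, -4, 0]
SUB      [-4, -4]
SWAP     [-4, -4]
STORE 0  [-4]
PUSH -4  [-4, -4]
SUB      [0]
NEG      [0]
PUSH -6  [0, -6]
STORE 1  [0]
NEG      [0]
PUSH 9   [0, 9]
DIV      [0]

-6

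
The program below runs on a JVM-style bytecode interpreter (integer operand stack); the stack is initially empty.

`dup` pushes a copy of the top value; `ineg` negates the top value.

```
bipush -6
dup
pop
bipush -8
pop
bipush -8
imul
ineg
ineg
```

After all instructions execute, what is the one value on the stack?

48

bipush -6 -> [-6]
dup       -> [-6, -6]
pop       -> [-6]
bipush -8 -> [-6, -8]
pop       -> [-6]
bipush -8 -> [-6, -8]
imul      -> [48]
ineg      -> [-48]
ineg      -> [48]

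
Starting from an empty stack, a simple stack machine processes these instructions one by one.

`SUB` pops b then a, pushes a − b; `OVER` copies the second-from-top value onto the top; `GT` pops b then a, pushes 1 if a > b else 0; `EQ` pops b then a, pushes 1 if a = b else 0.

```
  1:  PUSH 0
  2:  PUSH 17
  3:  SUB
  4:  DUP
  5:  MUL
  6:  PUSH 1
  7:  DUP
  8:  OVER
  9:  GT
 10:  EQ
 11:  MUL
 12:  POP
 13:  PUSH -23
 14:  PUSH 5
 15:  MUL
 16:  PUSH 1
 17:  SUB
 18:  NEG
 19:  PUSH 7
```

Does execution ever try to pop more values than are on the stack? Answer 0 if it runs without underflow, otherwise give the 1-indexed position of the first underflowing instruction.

PUSH 0    0
PUSH 17   0 17
SUB       -17
DUP       -17 -17
MUL       289
PUSH 1    289 1
DUP       289 1 1
OVER      289 1 1 1
GT        289 1 0
EQ        289 0
MUL       0
POP       (empty)
PUSH -23  -23
PUSH 5    -23 5
MUL       -115
PUSH 1    -115 1
SUB       -116
NEG       116
PUSH 7    116 7

0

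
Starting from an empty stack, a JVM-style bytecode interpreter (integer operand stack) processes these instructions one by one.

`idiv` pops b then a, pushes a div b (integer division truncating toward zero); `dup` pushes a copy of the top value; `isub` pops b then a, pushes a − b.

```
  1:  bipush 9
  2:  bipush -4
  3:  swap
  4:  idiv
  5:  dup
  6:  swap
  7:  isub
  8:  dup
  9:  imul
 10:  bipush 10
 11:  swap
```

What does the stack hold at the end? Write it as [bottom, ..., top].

bipush 9   9
bipush -4  9 -4
swap       -4 9
idiv       0
dup        0 0
swap       0 0
isub       0
dup        0 0
imul       0
bipush 10  0 10
swap       10 0

[10, 0]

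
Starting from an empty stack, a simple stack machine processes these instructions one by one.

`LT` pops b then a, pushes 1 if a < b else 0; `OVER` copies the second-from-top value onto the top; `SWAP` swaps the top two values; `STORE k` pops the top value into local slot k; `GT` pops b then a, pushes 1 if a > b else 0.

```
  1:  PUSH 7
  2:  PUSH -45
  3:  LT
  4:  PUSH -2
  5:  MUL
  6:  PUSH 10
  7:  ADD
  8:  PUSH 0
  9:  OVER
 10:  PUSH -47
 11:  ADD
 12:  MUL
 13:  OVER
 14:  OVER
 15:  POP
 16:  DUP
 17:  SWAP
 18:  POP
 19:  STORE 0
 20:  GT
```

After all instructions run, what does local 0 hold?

PUSH 7   : 7
PUSH -45 : 7 -45
LT       : 0
PUSH -2  : 0 -2
MUL      : 0
PUSH 10  : 0 10
ADD      : 10
PUSH 0   : 10 0
OVER     : 10 0 10
PUSH -47 : 10 0 10 -47
ADD      : 10 0 -37
MUL      : 10 0
OVER     : 10 0 10
OVER     : 10 0 10 0
POP      : 10 0 10
DUP      : 10 0 10 10
SWAP     : 10 0 10 10
POP      : 10 0 10
STORE 0  : 10 0
GT       : 1

10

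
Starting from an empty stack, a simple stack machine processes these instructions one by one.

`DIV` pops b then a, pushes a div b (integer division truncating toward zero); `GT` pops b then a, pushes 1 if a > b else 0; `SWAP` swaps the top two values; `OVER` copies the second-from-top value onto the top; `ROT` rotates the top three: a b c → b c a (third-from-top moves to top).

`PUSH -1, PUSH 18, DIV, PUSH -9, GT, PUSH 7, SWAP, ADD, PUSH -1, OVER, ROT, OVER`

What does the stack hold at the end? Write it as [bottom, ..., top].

PUSH -1  [-1]
PUSH 18  [-1, 18]
DIV      [0]
PUSH -9  [0, -9]
GT       [1]
PUSH 7   [1, 7]
SWAP     [7, 1]
ADD      [8]
PUSH -1  [8, -1]
OVER     [8, -1, 8]
ROT      [-1, 8, 8]
OVER     [-1, 8, 8, 8]

[-1, 8, 8, 8]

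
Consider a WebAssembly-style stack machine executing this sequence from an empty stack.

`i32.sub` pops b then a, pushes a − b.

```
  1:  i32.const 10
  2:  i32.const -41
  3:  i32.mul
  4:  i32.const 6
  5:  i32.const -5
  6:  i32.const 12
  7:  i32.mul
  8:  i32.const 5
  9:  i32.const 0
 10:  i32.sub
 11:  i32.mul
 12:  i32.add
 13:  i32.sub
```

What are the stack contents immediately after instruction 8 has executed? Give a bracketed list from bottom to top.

i32.const 10  -> [10]
i32.const -41 -> [10, -41]
i32.mul       -> [-410]
i32.const 6   -> [-410, 6]
i32.const -5  -> [-410, 6, -5]
i32.const 12  -> [-410, 6, -5, 12]
i32.mul       -> [-410, 6, -60]
i32.const 5   -> [-410, 6, -60, 5]

[-410, 6, -60, 5]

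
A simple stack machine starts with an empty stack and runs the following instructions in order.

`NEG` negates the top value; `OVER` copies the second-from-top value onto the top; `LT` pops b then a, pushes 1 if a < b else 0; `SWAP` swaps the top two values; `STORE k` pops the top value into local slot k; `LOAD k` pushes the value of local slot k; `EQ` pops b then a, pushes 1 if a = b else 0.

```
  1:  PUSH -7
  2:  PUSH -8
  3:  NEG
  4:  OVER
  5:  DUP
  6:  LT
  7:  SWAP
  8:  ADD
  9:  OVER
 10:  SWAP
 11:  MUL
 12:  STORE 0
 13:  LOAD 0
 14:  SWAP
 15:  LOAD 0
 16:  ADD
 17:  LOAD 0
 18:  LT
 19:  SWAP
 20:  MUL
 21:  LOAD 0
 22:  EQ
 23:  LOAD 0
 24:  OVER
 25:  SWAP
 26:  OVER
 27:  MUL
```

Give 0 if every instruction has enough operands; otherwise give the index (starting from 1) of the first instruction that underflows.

PUSH -7 → -7
PUSH -8 → -7 -8
NEG     → -7 8
OVER    → -7 8 -7
DUP     → -7 8 -7 -7
LT      → -7 8 0
SWAP    → -7 0 8
ADD     → -7 8
OVER    → -7 8 -7
SWAP    → -7 -7 8
MUL     → -7 -56
STORE 0 → -7
LOAD 0  → -7 -56
SWAP    → -56 -7
LOAD 0  → -56 -7 -56
ADD     → -56 -63
LOAD 0  → -56 -63 -56
LT      → -56 1
SWAP    → 1 -56
MUL     → -56
LOAD 0  → -56 -56
EQ      → 1
LOAD 0  → 1 -56
OVER    → 1 -56 1
SWAP    → 1 1 -56
OVER    → 1 1 -56 1
MUL     → 1 1 -56

0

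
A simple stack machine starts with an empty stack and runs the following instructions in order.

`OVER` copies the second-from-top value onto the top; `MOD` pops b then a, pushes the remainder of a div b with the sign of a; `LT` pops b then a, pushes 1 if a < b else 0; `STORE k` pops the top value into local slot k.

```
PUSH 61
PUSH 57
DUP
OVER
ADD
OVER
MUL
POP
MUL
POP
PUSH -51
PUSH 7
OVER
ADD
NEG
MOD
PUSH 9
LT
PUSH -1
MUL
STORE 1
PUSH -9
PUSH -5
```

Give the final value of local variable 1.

-1

PUSH 61  -> 61
PUSH 57  -> 61 57
DUP      -> 61 57 57
OVER     -> 61 57 57 57
ADD      -> 61 57 114
OVER     -> 61 57 114 57
MUL      -> 61 57 6498
POP      -> 61 57
MUL      -> 3477
POP      -> (empty)
PUSH -51 -> -51
PUSH 7   -> -51 7
OVER     -> -51 7 -51
ADD      -> -51 -44
NEG      -> -51 44
MOD      -> -7
PUSH 9   -> -7 9
LT       -> 1
PUSH -1  -> 1 -1
MUL      -> -1
STORE 1  -> (empty)
PUSH -9  -> -9
PUSH -5  -> -9 -5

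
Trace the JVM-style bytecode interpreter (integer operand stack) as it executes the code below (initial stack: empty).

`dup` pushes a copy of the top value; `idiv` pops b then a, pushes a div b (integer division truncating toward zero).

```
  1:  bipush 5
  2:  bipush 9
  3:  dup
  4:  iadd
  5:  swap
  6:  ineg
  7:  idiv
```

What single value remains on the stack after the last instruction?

bipush 5 → [5]
bipush 9 → [5, 9]
dup      → [5, 9, 9]
iadd     → [5, 18]
swap     → [18, 5]
ineg     → [18, -5]
idiv     → [-3]

-3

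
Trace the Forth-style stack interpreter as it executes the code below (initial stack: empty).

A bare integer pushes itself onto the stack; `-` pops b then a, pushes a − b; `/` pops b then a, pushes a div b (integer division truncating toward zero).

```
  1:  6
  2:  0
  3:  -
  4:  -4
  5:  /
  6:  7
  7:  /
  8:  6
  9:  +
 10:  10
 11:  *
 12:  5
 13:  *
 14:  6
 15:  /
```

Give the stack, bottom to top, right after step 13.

6  : [6]
0  : [6, 0]
-  : [6]
-4 : [6, -4]
/  : [-1]
7  : [-1, 7]
/  : [0]
6  : [0, 6]
+  : [6]
10 : [6, 10]
*  : [60]
5  : [60, 5]
*  : [300]

[300]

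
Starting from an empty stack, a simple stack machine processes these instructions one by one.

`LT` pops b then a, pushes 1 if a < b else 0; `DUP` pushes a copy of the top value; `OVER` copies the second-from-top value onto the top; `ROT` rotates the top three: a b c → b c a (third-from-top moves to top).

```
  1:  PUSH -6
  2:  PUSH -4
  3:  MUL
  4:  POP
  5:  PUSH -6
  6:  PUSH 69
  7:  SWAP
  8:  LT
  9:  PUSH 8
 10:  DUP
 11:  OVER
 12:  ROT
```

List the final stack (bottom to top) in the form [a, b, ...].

[0, 8, 8, 8]

PUSH -6  [-6]
PUSH -4  [-6, -4]
MUL      [24]
POP      []
PUSH -6  [-6]
PUSH 69  [-6, 69]
SWAP     [69, -6]
LT       [0]
PUSH 8   [0, 8]
DUP      [0, 8, 8]
OVER     [0, 8, 8, 8]
ROT      [0, 8, 8, 8]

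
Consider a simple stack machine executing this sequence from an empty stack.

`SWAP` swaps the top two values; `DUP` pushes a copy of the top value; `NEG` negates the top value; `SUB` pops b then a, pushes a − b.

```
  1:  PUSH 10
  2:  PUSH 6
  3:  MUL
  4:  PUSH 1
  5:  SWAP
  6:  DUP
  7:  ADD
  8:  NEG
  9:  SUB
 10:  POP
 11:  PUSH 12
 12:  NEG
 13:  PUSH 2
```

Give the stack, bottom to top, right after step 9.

[121]

PUSH 10 : 10
PUSH 6  : 10 6
MUL     : 60
PUSH 1  : 60 1
SWAP    : 1 60
DUP     : 1 60 60
ADD     : 1 120
NEG     : 1 -120
SUB     : 121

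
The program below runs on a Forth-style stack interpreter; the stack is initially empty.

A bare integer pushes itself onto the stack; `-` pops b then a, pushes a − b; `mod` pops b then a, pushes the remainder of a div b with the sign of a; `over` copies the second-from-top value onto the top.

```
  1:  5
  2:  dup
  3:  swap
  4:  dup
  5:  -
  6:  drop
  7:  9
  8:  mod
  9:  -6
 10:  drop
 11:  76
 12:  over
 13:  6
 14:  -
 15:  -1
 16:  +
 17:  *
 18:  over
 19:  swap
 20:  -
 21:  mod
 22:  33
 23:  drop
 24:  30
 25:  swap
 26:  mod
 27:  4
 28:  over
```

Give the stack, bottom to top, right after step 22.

[5, 33]

5     [5]
dup   [5, 5]
swap  [5, 5]
dup   [5, 5, 5]
-     [5, 0]
drop  [5]
9     [5, 9]
mod   [5]
-6    [5, -6]
drop  [5]
76    [5, 76]
over  [5, 76, 5]
6     [5, 76, 5, 6]
-     [5, 76, -1]
-1    [5, 76, -1, -1]
+     [5, 76, -2]
*     [5, -152]
over  [5, -152, 5]
swap  [5, 5, -152]
-     [5, 157]
mod   [5]
33    [5, 33]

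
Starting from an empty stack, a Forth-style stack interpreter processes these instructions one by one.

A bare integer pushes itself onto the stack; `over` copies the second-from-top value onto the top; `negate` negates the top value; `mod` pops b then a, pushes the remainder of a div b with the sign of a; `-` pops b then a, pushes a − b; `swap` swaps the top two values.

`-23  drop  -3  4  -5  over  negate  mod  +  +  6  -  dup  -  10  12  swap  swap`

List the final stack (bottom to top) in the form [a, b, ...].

-23    : [-23]
drop   : []
-3     : [-3]
4      : [-3, 4]
-5     : [-3, 4, -5]
over   : [-3, 4, -5, 4]
negate : [-3, 4, -5, -4]
mod    : [-3, 4, -1]
+      : [-3, 3]
+      : [0]
6      : [0, 6]
-      : [-6]
dup    : [-6, -6]
-      : [0]
10     : [0, 10]
12     : [0, 10, 12]
swap   : [0, 12, 10]
swap   : [0, 10, 12]

[0, 10, 12]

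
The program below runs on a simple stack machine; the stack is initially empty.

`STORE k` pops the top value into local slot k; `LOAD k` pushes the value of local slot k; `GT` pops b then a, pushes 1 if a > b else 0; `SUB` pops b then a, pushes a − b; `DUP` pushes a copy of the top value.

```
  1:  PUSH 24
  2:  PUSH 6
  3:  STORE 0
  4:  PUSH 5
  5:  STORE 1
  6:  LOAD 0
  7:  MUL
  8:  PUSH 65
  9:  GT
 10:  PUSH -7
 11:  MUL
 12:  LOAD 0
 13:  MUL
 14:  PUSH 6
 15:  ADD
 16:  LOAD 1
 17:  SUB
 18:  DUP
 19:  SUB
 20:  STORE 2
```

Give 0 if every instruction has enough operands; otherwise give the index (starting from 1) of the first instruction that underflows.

PUSH 24 → [24]
PUSH 6  → [24, 6]
STORE 0 → [24]
PUSH 5  → [24, 5]
STORE 1 → [24]
LOAD 0  → [24, 6]
MUL     → [144]
PUSH 65 → [144, 65]
GT      → [1]
PUSH -7 → [1, -7]
MUL     → [-7]
LOAD 0  → [-7, 6]
MUL     → [-42]
PUSH 6  → [-42, 6]
ADD     → [-36]
LOAD 1  → [-36, 5]
SUB     → [-41]
DUP     → [-41, -41]
SUB     → [0]
STORE 2 → []

0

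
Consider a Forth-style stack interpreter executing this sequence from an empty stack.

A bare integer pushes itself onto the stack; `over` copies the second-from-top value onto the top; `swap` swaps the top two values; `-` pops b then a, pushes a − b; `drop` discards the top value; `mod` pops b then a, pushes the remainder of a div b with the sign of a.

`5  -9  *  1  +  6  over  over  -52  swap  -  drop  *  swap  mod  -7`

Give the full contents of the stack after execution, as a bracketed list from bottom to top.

5    -> [5]
-9   -> [5, -9]
*    -> [-45]
1    -> [-45, 1]
+    -> [-44]
6    -> [-44, 6]
over -> [-44, 6, -44]
over -> [-44, 6, -44, 6]
-52  -> [-44, 6, -44, 6, -52]
swap -> [-44, 6, -44, -52, 6]
-    -> [-44, 6, -44, -58]
drop -> [-44, 6, -44]
*    -> [-44, -264]
swap -> [-264, -44]
mod  -> [0]
-7   -> [0, -7]

[0, -7]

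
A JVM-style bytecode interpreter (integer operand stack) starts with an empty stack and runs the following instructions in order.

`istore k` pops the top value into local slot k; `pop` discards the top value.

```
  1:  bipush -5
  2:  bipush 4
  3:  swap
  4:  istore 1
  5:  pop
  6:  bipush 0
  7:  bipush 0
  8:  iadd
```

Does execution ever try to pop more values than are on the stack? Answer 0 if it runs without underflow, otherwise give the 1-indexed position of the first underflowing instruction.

0

bipush -5 : -5
bipush 4  : -5 4
swap      : 4 -5
istore 1  : 4
pop       : (empty)
bipush 0  : 0
bipush 0  : 0 0
iadd      : 0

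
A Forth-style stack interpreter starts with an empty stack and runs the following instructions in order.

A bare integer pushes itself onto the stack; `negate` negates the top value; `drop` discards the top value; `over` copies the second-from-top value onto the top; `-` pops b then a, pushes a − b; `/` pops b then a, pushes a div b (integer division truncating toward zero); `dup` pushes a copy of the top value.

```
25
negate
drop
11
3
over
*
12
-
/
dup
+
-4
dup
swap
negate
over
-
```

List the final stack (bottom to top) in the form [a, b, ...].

25     -> [25]
negate -> [-25]
drop   -> []
11     -> [11]
3      -> [11, 3]
over   -> [11, 3, 11]
*      -> [11, 33]
12     -> [11, 33, 12]
-      -> [11, 21]
/      -> [0]
dup    -> [0, 0]
+      -> [0]
-4     -> [0, -4]
dup    -> [0, -4, -4]
swap   -> [0, -4, -4]
negate -> [0, -4, 4]
over   -> [0, -4, 4, -4]
-      -> [0, -4, 8]

[0, -4, 8]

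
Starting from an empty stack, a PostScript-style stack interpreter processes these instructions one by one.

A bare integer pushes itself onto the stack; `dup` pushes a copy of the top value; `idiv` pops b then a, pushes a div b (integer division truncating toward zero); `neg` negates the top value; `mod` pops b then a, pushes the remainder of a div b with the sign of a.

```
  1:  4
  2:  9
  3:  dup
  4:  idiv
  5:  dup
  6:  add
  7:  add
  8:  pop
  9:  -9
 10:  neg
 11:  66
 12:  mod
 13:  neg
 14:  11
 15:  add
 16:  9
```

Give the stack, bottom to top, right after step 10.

[9]

4    : 4
9    : 4 9
dup  : 4 9 9
idiv : 4 1
dup  : 4 1 1
add  : 4 2
add  : 6
pop  : (empty)
-9   : -9
neg  : 9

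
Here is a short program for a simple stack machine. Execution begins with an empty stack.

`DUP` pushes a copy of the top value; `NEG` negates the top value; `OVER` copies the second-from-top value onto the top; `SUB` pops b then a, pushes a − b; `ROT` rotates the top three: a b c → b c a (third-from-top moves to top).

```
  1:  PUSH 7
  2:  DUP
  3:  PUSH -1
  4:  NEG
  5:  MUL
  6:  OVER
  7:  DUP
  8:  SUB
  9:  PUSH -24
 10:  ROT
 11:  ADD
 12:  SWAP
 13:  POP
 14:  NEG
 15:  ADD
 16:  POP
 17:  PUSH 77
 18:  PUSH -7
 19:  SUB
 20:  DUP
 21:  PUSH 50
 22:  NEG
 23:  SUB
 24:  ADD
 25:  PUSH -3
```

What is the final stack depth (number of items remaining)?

2

PUSH 7   → [7]
DUP      → [7, 7]
PUSH -1  → [7, 7, -1]
NEG      → [7, 7, 1]
MUL      → [7, 7]
OVER     → [7, 7, 7]
DUP      → [7, 7, 7, 7]
SUB      → [7, 7, 0]
PUSH -24 → [7, 7, 0, -24]
ROT      → [7, 0, -24, 7]
ADD      → [7, 0, -17]
SWAP     → [7, -17, 0]
POP      → [7, -17]
NEG      → [7, 17]
ADD      → [24]
POP      → []
PUSH 77  → [77]
PUSH -7  → [77, -7]
SUB      → [84]
DUP      → [84, 84]
PUSH 50  → [84, 84, 50]
NEG      → [84, 84, -50]
SUB      → [84, 134]
ADD      → [218]
PUSH -3  → [218, -3]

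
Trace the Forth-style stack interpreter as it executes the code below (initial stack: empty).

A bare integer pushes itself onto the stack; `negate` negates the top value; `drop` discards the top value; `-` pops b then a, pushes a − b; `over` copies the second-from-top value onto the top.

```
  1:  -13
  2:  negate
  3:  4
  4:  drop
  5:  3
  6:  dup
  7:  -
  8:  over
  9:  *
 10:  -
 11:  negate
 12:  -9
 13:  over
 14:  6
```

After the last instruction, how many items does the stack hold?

-13    : [-13]
negate : [13]
4      : [13, 4]
drop   : [13]
3      : [13, 3]
dup    : [13, 3, 3]
-      : [13, 0]
over   : [13, 0, 13]
*      : [13, 0]
-      : [13]
negate : [-13]
-9     : [-13, -9]
over   : [-13, -9, -13]
6      : [-13, -9, -13, 6]

4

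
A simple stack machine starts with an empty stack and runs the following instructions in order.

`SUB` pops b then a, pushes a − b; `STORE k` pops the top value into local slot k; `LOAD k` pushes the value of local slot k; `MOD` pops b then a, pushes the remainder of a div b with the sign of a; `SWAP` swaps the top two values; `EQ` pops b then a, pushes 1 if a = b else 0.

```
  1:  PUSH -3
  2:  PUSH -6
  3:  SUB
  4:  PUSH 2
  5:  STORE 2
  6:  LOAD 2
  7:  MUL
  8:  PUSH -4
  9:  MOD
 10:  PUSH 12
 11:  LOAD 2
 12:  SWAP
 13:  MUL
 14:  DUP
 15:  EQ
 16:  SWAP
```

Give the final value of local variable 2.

PUSH -3  -3
PUSH -6  -3 -6
SUB      3
PUSH 2   3 2
STORE 2  3
LOAD 2   3 2
MUL      6
PUSH -4  6 -4
MOD      2
PUSH 12  2 12
LOAD 2   2 12 2
SWAP     2 2 12
MUL      2 24
DUP      2 24 24
EQ       2 1
SWAP     1 2

2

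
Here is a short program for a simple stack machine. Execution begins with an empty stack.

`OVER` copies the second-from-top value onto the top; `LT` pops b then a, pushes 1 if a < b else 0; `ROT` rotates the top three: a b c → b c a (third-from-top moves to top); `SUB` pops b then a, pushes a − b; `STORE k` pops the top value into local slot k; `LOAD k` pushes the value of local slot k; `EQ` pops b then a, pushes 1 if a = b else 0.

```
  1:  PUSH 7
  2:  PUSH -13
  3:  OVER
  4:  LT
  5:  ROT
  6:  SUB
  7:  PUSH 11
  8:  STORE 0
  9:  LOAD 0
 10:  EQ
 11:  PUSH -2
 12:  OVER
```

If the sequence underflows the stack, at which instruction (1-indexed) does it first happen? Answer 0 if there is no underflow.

5

PUSH 7   : [7]
PUSH -13 : [7, -13]
OVER     : [7, -13, 7]
LT       : [7, 1]
ROT  — needs 3 operands, stack has 2 → underflow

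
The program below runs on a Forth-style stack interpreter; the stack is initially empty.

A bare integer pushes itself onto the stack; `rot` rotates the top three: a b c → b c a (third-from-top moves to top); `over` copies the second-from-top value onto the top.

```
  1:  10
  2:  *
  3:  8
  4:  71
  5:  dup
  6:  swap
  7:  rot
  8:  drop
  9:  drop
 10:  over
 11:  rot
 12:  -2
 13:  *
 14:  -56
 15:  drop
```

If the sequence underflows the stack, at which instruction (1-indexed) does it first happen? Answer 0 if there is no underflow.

10 → 10
*  — needs 2 operands, stack has 1 → underflow

2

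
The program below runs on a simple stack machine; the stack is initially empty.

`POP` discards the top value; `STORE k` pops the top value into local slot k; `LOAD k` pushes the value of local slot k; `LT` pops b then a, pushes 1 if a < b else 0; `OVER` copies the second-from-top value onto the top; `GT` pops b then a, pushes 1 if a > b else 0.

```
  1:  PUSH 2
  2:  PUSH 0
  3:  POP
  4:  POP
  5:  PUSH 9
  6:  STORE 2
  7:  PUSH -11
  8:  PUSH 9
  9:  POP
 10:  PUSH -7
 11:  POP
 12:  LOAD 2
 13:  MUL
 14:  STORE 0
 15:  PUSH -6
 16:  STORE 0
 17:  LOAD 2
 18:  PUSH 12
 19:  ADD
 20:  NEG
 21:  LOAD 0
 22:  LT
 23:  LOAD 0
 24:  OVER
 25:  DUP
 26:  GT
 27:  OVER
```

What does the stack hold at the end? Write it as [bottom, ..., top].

[1, -6, 0, -6]

PUSH 2   -> [2]
PUSH 0   -> [2, 0]
POP      -> [2]
POP      -> []
PUSH 9   -> [9]
STORE 2  -> []
PUSH -11 -> [-11]
PUSH 9   -> [-11, 9]
POP      -> [-11]
PUSH -7  -> [-11, -7]
POP      -> [-11]
LOAD 2   -> [-11, 9]
MUL      -> [-99]
STORE 0  -> []
PUSH -6  -> [-6]
STORE 0  -> []
LOAD 2   -> [9]
PUSH 12  -> [9, 12]
ADD      -> [21]
NEG      -> [-21]
LOAD 0   -> [-21, -6]
LT       -> [1]
LOAD 0   -> [1, -6]
OVER     -> [1, -6, 1]
DUP      -> [1, -6, 1, 1]
GT       -> [1, -6, 0]
OVER     -> [1, -6, 0, -6]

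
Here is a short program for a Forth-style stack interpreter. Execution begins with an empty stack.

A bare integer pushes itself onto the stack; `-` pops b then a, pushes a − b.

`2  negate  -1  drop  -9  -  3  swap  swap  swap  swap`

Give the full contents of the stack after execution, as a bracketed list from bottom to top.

[7, 3]

2      → 2
negate → -2
-1     → -2 -1
drop   → -2
-9     → -2 -9
-      → 7
3      → 7 3
swap   → 3 7
swap   → 7 3
swap   → 3 7
swap   → 7 3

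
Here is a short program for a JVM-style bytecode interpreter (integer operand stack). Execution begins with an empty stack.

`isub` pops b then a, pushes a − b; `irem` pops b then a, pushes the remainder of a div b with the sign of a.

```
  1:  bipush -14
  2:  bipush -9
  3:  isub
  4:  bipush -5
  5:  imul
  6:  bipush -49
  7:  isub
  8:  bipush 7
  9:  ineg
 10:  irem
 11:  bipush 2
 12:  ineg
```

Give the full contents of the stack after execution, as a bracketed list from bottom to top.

[4, -2]

bipush -14 : [-14]
bipush -9  : [-14, -9]
isub       : [-5]
bipush -5  : [-5, -5]
imul       : [25]
bipush -49 : [25, -49]
isub       : [74]
bipush 7   : [74, 7]
ineg       : [74, -7]
irem       : [4]
bipush 2   : [4, 2]
ineg       : [4, -2]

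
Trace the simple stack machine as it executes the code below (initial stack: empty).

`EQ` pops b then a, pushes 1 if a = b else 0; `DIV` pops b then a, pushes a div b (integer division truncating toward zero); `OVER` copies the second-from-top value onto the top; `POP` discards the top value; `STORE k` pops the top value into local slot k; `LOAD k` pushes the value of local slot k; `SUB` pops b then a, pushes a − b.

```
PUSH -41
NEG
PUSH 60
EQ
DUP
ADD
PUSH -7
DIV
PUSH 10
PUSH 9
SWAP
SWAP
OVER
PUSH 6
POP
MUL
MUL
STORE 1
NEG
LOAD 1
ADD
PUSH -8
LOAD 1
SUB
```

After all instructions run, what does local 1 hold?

900

PUSH -41 → [-41]
NEG      → [41]
PUSH 60  → [41, 60]
EQ       → [0]
DUP      → [0, 0]
ADD      → [0]
PUSH -7  → [0, -7]
DIV      → [0]
PUSH 10  → [0, 10]
PUSH 9   → [0, 10, 9]
SWAP     → [0, 9, 10]
SWAP     → [0, 10, 9]
OVER     → [0, 10, 9, 10]
PUSH 6   → [0, 10, 9, 10, 6]
POP      → [0, 10, 9, 10]
MUL      → [0, 10, 90]
MUL      → [0, 900]
STORE 1  → [0]
NEG      → [0]
LOAD 1   → [0, 900]
ADD      → [900]
PUSH -8  → [900, -8]
LOAD 1   → [900, -8, 900]
SUB      → [900, -908]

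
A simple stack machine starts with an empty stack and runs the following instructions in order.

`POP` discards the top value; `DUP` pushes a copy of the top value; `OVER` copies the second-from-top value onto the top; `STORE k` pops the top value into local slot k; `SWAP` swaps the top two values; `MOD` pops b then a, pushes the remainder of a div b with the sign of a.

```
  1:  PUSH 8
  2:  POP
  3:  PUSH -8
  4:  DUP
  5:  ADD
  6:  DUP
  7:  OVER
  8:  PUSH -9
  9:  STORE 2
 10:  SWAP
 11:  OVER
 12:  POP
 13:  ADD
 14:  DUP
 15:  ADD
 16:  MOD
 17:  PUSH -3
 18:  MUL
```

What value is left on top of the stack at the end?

48

PUSH 8  → 8
POP     → (empty)
PUSH -8 → -8
DUP     → -8 -8
ADD     → -16
DUP     → -16 -16
OVER    → -16 -16 -16
PUSH -9 → -16 -16 -16 -9
STORE 2 → -16 -16 -16
SWAP    → -16 -16 -16
OVER    → -16 -16 -16 -16
POP     → -16 -16 -16
ADD     → -16 -32
DUP     → -16 -32 -32
ADD     → -16 -64
MOD     → -16
PUSH -3 → -16 -3
MUL     → 48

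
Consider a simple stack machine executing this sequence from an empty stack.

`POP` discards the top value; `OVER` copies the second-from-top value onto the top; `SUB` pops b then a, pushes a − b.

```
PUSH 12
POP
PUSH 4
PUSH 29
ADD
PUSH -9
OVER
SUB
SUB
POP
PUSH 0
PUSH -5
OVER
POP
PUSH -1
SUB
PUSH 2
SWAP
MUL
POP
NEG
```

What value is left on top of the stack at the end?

PUSH 12 → 12
POP     → (empty)
PUSH 4  → 4
PUSH 29 → 4 29
ADD     → 33
PUSH -9 → 33 -9
OVER    → 33 -9 33
SUB     → 33 -42
SUB     → 75
POP     → (empty)
PUSH 0  → 0
PUSH -5 → 0 -5
OVER    → 0 -5 0
POP     → 0 -5
PUSH -1 → 0 -5 -1
SUB     → 0 -4
PUSH 2  → 0 -4 2
SWAP    → 0 2 -4
MUL     → 0 -8
POP     → 0
NEG     → 0

0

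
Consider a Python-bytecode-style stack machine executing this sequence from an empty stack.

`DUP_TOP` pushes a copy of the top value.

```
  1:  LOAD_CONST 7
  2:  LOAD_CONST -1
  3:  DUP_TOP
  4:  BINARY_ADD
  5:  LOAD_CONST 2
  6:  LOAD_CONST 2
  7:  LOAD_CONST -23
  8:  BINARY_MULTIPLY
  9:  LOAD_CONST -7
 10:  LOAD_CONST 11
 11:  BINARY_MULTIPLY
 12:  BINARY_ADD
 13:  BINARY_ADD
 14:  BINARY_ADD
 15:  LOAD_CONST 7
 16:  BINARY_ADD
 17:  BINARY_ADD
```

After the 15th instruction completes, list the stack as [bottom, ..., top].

[7, -123, 7]

LOAD_CONST 7     7
LOAD_CONST -1    7 -1
DUP_TOP          7 -1 -1
BINARY_ADD       7 -2
LOAD_CONST 2     7 -2 2
LOAD_CONST 2     7 -2 2 2
LOAD_CONST -23   7 -2 2 2 -23
BINARY_MULTIPLY  7 -2 2 -46
LOAD_CONST -7    7 -2 2 -46 -7
LOAD_CONST 11    7 -2 2 -46 -7 11
BINARY_MULTIPLY  7 -2 2 -46 -77
BINARY_ADD       7 -2 2 -123
BINARY_ADD       7 -2 -121
BINARY_ADD       7 -123
LOAD_CONST 7     7 -123 7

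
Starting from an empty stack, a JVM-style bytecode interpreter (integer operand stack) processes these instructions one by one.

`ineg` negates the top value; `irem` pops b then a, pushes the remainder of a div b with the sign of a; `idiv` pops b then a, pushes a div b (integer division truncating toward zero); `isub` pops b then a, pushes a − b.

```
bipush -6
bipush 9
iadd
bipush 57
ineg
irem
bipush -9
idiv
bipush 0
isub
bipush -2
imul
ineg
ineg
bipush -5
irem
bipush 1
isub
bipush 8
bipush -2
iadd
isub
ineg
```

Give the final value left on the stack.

bipush -6 → -6
bipush 9  → -6 9
iadd      → 3
bipush 57 → 3 57
ineg      → 3 -57
irem      → 3
bipush -9 → 3 -9
idiv      → 0
bipush 0  → 0 0
isub      → 0
bipush -2 → 0 -2
imul      → 0
ineg      → 0
ineg      → 0
bipush -5 → 0 -5
irem      → 0
bipush 1  → 0 1
isub      → -1
bipush 8  → -1 8
bipush -2 → -1 8 -2
iadd      → -1 6
isub      → -7
ineg      → 7

7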